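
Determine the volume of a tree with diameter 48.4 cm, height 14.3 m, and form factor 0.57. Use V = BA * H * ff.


(D/200)^2 = (48.4/200)^2 = 0.242^2 = 0.058564
BA = 3.141593 * 0.058564 = 0.183984 m^2
V = 0.183984 * 14.3 * 0.57 = 1.49965 ≈ 1.500 m^3

1.500 m^3


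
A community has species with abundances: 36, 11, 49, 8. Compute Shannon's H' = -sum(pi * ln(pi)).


Total N = 36 + 11 + 49 + 8 = 104
Per-species terms:
  p = 36/104 = 0.346154; ln(p) = -1.060872; p*ln(p) = 0.346154 * (-1.060872) = -0.367225
  p = 11/104 = 0.105769; ln(p) = -2.246498; p*ln(p) = 0.105769 * (-2.246498) = -0.237610
  p = 49/104 = 0.471154; ln(p) = -0.752570; p*ln(p) = 0.471154 * (-0.752570) = -0.354576
  p = 8/104 = 0.076923; ln(p) = -2.564950; p*ln(p) = 0.076923 * (-2.564950) = -0.197304
sum(p*ln(p)) = (-0.367225) + (-0.237610) + (-0.354576) + (-0.197304) = -1.156715
H' = -(-1.156715) = 1.156715 ≈ 1.1567

1.1567


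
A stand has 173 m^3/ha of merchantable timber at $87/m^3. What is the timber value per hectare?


Value = 173 * 87 = $15051/ha

$15051/ha


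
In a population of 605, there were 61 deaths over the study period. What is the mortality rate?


Mortality rate = 61 / 605 = 0.100826 ≈ 0.1008

0.1008


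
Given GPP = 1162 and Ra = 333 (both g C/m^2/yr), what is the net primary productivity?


NPP = GPP - Ra = 1162 - 333 = 829 g C/m^2/yr

829 g C/m^2/yr


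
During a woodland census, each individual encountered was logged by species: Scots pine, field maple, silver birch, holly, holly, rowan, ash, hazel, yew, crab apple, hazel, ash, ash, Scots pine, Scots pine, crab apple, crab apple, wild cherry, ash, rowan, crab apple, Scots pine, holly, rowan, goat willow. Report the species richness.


Total individuals logged = 25
Distinct species (count of individuals): Scots pine (4), field maple (1), silver birch (1), holly (3), rowan (3), ash (4), hazel (2), yew (1), crab apple (4), wild cherry (1), goat willow (1)
Species richness = number of distinct species = 11

11


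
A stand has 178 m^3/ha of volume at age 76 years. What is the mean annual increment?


MAI = 178 / 76 = 2.3421 ≈ 2.34 m^3/ha/yr

2.34 m^3/ha/yr


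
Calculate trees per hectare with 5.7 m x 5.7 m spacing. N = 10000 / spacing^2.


N = 10000 / 5.7^2 = 10000 / 32.49 = 307.787 ≈ 308 trees/ha

308 trees/ha


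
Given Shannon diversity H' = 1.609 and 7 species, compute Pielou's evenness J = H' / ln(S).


ln(7) = 1.94591
J = H' / ln(S) = 1.609 / 1.94591 = 0.826862 ≈ 0.8269

0.8269


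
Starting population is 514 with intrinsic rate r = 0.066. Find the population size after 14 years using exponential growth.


r*t = 0.066 * 14 = 0.924
exp(0.924) = 2.51935
N = 514 * 2.51935 = 1294.95 ≈ 1295

1295


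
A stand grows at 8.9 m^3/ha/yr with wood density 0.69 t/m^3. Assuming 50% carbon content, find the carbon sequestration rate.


C = 8.9 * 0.69 * 0.5 = 3.0705 ≈ 3.07 t C/ha/yr

3.07 t C/ha/yr


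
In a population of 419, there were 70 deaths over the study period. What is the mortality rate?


Mortality rate = 70 / 419 = 0.167064 ≈ 0.1671

0.1671


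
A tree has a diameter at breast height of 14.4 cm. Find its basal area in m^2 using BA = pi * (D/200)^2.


D/200 = 14.4/200 = 0.072 m
(D/200)^2 = 0.072^2 = 0.005184
BA = 3.141593 * 0.005184 = 0.0162860 ≈ 0.0163 m^2

0.0163 m^2


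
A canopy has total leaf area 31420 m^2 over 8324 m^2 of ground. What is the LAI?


LAI = 31420 / 8324 = 3.7746 ≈ 3.77

3.77


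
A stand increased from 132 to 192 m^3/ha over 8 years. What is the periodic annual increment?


PAI = (V2 - V1) / period = (192 - 132) / 8 = 60 / 8 = 7.50 m^3/ha/yr

7.50 m^3/ha/yr


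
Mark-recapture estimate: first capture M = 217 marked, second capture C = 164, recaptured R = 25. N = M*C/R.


N = M * C / R = 217 * 164 / 25 = 35588 / 25 = 1423.52 ≈ 1424

1424 individuals


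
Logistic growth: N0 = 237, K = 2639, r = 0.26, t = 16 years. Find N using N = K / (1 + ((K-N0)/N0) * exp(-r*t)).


(K - N0)/N0 = (2639 - 237)/237 = 2402/237 = 10.1350
r*t = 0.26 * 16 = 4.16; exp(-4.16) = 0.0156076
10.1350 * 0.0156076 = 0.158183
1 + 0.158183 = 1.15818
N = 2639 / 1.15818 = 2278.58 ≈ 2279

2279


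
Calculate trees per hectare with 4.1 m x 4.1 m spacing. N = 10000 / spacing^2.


N = 10000 / 4.1^2 = 10000 / 16.81 = 594.884 ≈ 595 trees/ha

595 trees/ha


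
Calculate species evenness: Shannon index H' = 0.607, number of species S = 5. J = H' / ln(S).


ln(5) = 1.60944
J = H' / ln(S) = 0.607 / 1.60944 = 0.377150 ≈ 0.3772

0.3772


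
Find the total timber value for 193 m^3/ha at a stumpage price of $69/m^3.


Value = 193 * 69 = $13317/ha

$13317/ha


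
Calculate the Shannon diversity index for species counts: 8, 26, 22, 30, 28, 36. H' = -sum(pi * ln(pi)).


Total N = 8 + 26 + 22 + 30 + 28 + 36 = 150
Per-species terms:
  p = 8/150 = 0.053333; ln(p) = -2.931200; p*ln(p) = 0.053333 * (-2.931200) = -0.156330
  p = 26/150 = 0.173333; ln(p) = -1.752541; p*ln(p) = 0.173333 * (-1.752541) = -0.303773
  p = 22/150 = 0.146667; ln(p) = -1.919591; p*ln(p) = 0.146667 * (-1.919591) = -0.281541
  p = 30/150 = 0.200000; ln(p) = -1.609438; p*ln(p) = 0.200000 * (-1.609438) = -0.321888
  p = 28/150 = 0.186667; ln(p) = -1.678429; p*ln(p) = 0.186667 * (-1.678429) = -0.313307
  p = 36/150 = 0.240000; ln(p) = -1.427116; p*ln(p) = 0.240000 * (-1.427116) = -0.342508
sum(p*ln(p)) = (-0.156330) + (-0.303773) + (-0.281541) + (-0.321888) + (-0.313307) + (-0.342508) = -1.719347
H' = -(-1.719347) = 1.719347 ≈ 1.7193

1.7193


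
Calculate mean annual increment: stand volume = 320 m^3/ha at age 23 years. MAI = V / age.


MAI = 320 / 23 = 13.9130 ≈ 13.91 m^3/ha/yr

13.91 m^3/ha/yr


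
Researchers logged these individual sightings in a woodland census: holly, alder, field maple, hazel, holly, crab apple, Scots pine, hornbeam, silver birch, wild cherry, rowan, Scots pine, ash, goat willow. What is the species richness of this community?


Total individuals logged = 14
Distinct species (count of individuals): holly (2), alder (1), field maple (1), hazel (1), crab apple (1), Scots pine (2), hornbeam (1), silver birch (1), wild cherry (1), rowan (1), ash (1), goat willow (1)
Species richness = number of distinct species = 12

12


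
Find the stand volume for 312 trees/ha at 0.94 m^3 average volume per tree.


V_stand = 312 * 0.94 = 293.28 ≈ 293.3 m^3/ha

293.3 m^3/ha


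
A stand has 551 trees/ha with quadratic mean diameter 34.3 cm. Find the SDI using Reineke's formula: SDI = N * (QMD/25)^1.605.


QMD/25 = 34.3/25 = 1.372
(1.372)^1.605 = exp(1.605 * ln(1.372)) = exp(1.605 * 0.316270) = exp(0.507613) = 1.66132
SDI = 551 * 1.66132 = 915.387 ≈ 915

915


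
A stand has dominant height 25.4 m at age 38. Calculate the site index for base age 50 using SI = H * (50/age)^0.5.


50/38 = 1.31579
(1.31579)^0.5 = 1.14708
SI = 25.4 * 1.14708 = 29.1358 ≈ 29.1 m

29.1 m


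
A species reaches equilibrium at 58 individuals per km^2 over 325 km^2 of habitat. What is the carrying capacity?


K = 58 * 325 = 18850 individuals

18850 individuals


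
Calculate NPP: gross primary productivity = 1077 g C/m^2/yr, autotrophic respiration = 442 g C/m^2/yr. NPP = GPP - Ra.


NPP = GPP - Ra = 1077 - 442 = 635 g C/m^2/yr

635 g C/m^2/yr


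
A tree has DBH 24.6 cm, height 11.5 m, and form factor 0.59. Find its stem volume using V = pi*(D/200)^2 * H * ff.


(D/200)^2 = (24.6/200)^2 = 0.123^2 = 0.015129
BA = 3.141593 * 0.015129 = 0.0475292 m^2
V = 0.0475292 * 11.5 * 0.59 = 0.322486 ≈ 0.322 m^3

0.322 m^3


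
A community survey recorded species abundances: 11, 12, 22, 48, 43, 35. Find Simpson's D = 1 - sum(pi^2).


Total N = 11 + 12 + 22 + 48 + 43 + 35 = 171
Per-species terms:
  p = 11/171 = 0.064327; p^2 = 0.064327^2 = 0.004138
  p = 12/171 = 0.070175; p^2 = 0.070175^2 = 0.004925
  p = 22/171 = 0.128655; p^2 = 0.128655^2 = 0.016552
  p = 48/171 = 0.280702; p^2 = 0.280702^2 = 0.078794
  p = 43/171 = 0.251462; p^2 = 0.251462^2 = 0.063233
  p = 35/171 = 0.204678; p^2 = 0.204678^2 = 0.041893
sum(p^2) = 0.004138 + 0.004925 + 0.016552 + 0.078794 + 0.063233 + 0.041893 = 0.209535
D = 1 - 0.209535 = 0.790465 ≈ 0.7905

0.7905


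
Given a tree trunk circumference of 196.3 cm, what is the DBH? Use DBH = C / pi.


DBH = C / pi = 196.3 / 3.141593 = 62.4842 ≈ 62.48 cm

62.48 cm


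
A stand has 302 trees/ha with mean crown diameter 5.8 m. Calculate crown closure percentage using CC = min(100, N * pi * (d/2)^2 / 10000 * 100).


(d/2)^2 = (5.8/2)^2 = 2.9^2 = 8.41
Crown area = 3.141593 * 8.41 = 26.4208 m^2
N * area / 10000 * 100 = 302 * 26.4208 / 10000 * 100 = 79.7908
CC = min(100, 79.7908) = 79.7908 ≈ 79.8%

79.8%


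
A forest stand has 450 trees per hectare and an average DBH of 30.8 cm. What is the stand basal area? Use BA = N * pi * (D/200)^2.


(D/200)^2 = (30.8/200)^2 = 0.154^2 = 0.023716
Individual BA = 3.141593 * 0.023716 = 0.0745060 m^2
Stand BA = 450 * 0.0745060 = 33.5277 ≈ 33.53 m^2/ha

33.53 m^2/ha


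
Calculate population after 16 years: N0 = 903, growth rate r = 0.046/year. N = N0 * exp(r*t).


r*t = 0.046 * 16 = 0.736
exp(0.736) = 2.08757
N = 903 * 2.08757 = 1885.08 ≈ 1885

1885


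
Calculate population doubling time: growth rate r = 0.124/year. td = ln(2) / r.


td = ln(2) / 0.124 = 0.693147 / 0.124 = 5.58990 ≈ 5.6 years

5.6 years


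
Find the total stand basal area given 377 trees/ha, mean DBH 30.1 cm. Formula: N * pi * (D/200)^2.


(D/200)^2 = (30.1/200)^2 = 0.1505^2 = 0.02265025
Individual BA = 3.141593 * 0.02265025 = 0.0711579 m^2
Stand BA = 377 * 0.0711579 = 26.8265 ≈ 26.83 m^2/ha

26.83 m^2/ha


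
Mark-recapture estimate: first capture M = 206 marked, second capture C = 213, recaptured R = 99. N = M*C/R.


N = M * C / R = 206 * 213 / 99 = 43878 / 99 = 443.21 ≈ 443

443 individuals


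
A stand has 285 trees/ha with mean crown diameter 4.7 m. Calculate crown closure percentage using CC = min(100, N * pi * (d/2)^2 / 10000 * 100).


(d/2)^2 = (4.7/2)^2 = 2.35^2 = 5.5225
Crown area = 3.141593 * 5.5225 = 17.3494 m^2
N * area / 10000 * 100 = 285 * 17.3494 / 10000 * 100 = 49.4458
CC = min(100, 49.4458) = 49.4458 ≈ 49.4%

49.4%


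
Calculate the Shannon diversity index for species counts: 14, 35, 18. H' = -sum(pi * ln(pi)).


Total N = 14 + 35 + 18 = 67
Per-species terms:
  p = 14/67 = 0.208955; ln(p) = -1.565636; p*ln(p) = 0.208955 * (-1.565636) = -0.327147
  p = 35/67 = 0.522388; ln(p) = -0.649345; p*ln(p) = 0.522388 * (-0.649345) = -0.339210
  p = 18/67 = 0.268657; ln(p) = -1.314320; p*ln(p) = 0.268657 * (-1.314320) = -0.353101
sum(p*ln(p)) = (-0.327147) + (-0.339210) + (-0.353101) = -1.019458
H' = -(-1.019458) = 1.019458 ≈ 1.0195

1.0195


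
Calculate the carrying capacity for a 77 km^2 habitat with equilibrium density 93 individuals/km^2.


K = 93 * 77 = 7161 individuals

7161 individuals


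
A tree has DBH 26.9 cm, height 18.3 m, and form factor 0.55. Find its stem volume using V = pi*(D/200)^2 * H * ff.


(D/200)^2 = (26.9/200)^2 = 0.1345^2 = 0.01809025
BA = 3.141593 * 0.01809025 = 0.0568322 m^2
V = 0.0568322 * 18.3 * 0.55 = 0.572016 ≈ 0.572 m^3

0.572 m^3


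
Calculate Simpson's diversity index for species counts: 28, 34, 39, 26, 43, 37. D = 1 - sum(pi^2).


Total N = 28 + 34 + 39 + 26 + 43 + 37 = 207
Per-species terms:
  p = 28/207 = 0.135266; p^2 = 0.135266^2 = 0.018297
  p = 34/207 = 0.164251; p^2 = 0.164251^2 = 0.026978
  p = 39/207 = 0.188406; p^2 = 0.188406^2 = 0.035497
  p = 26/207 = 0.125604; p^2 = 0.125604^2 = 0.015776
  p = 43/207 = 0.207729; p^2 = 0.207729^2 = 0.043151
  p = 37/207 = 0.178744; p^2 = 0.178744^2 = 0.031949
sum(p^2) = 0.018297 + 0.026978 + 0.035497 + 0.015776 + 0.043151 + 0.031949 = 0.171648
D = 1 - 0.171648 = 0.828352 ≈ 0.8284

0.8284


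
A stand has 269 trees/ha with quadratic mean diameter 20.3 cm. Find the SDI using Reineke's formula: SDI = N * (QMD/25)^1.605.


QMD/25 = 20.3/25 = 0.812
(0.812)^1.605 = exp(1.605 * ln(0.812)) = exp(1.605 * (-0.208255)) = exp(-0.334249) = 0.715876
SDI = 269 * 0.715876 = 192.571 ≈ 193

193


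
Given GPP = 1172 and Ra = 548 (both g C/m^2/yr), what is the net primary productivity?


NPP = GPP - Ra = 1172 - 548 = 624 g C/m^2/yr

624 g C/m^2/yr


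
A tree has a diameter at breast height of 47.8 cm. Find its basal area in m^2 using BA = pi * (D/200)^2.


D/200 = 47.8/200 = 0.239 m
(D/200)^2 = 0.239^2 = 0.057121
BA = 3.141593 * 0.057121 = 0.179451 ≈ 0.1795 m^2

0.1795 m^2


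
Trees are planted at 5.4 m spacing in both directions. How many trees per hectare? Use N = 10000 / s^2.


N = 10000 / 5.4^2 = 10000 / 29.16 = 342.936 ≈ 343 trees/ha

343 trees/ha


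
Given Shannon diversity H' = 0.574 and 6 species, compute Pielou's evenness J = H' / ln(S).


ln(6) = 1.79176
J = H' / ln(S) = 0.574 / 1.79176 = 0.320355 ≈ 0.3204

0.3204


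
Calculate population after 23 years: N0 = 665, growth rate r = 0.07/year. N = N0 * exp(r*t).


r*t = 0.07 * 23 = 1.61
exp(1.61) = 5.00281
N = 665 * 5.00281 = 3326.87 ≈ 3327

3327


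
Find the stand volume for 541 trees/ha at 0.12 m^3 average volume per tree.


V_stand = 541 * 0.12 = 64.92 ≈ 64.9 m^3/ha

64.9 m^3/ha


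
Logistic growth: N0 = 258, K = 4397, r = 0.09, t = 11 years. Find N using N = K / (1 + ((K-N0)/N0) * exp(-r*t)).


(K - N0)/N0 = (4397 - 258)/258 = 4139/258 = 16.0426
r*t = 0.09 * 11 = 0.99; exp(-0.99) = 0.371577
16.0426 * 0.371577 = 5.96106
1 + 5.96106 = 6.96106
N = 4397 / 6.96106 = 631.657 ≈ 632

632


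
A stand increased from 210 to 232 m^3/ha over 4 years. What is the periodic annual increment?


PAI = (V2 - V1) / period = (232 - 210) / 4 = 22 / 4 = 5.50 m^3/ha/yr

5.50 m^3/ha/yr


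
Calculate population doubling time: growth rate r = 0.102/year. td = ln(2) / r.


td = ln(2) / 0.102 = 0.693147 / 0.102 = 6.79556 ≈ 6.8 years

6.8 years


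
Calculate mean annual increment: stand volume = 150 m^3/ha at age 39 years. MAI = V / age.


MAI = 150 / 39 = 3.8462 ≈ 3.85 m^3/ha/yr

3.85 m^3/ha/yr


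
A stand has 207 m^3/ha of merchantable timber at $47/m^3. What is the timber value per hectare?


Value = 207 * 47 = $9729/ha

$9729/ha


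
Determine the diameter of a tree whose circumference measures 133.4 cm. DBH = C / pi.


DBH = C / pi = 133.4 / 3.141593 = 42.4625 ≈ 42.46 cm

42.46 cm


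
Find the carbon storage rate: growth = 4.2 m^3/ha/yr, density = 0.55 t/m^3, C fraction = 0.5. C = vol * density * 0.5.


C = 4.2 * 0.55 * 0.5 = 1.155 ≈ 1.16 t C/ha/yr

1.16 t C/ha/yr


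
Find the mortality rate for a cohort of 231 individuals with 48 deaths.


Mortality rate = 48 / 231 = 0.207792 ≈ 0.2078

0.2078


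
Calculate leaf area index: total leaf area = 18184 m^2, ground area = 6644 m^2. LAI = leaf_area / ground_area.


LAI = 18184 / 6644 = 2.7369 ≈ 2.74

2.74


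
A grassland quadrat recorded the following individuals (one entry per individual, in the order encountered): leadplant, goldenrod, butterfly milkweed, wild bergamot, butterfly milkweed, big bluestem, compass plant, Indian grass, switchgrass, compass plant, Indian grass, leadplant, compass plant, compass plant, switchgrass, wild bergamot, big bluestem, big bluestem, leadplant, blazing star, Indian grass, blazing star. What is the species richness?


Total individuals logged = 22
Distinct species (count of individuals): leadplant (3), goldenrod (1), butterfly milkweed (2), wild bergamot (2), big bluestem (3), compass plant (4), Indian grass (3), switchgrass (2), blazing star (2)
Species richness = number of distinct species = 9

9


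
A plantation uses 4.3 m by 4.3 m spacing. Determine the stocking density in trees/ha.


N = 10000 / 4.3^2 = 10000 / 18.49 = 540.833 ≈ 541 trees/ha

541 trees/ha


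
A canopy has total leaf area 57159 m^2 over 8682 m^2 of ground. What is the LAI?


LAI = 57159 / 8682 = 6.5836 ≈ 6.58

6.58


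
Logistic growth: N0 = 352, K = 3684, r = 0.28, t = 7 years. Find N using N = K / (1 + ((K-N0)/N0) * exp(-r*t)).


(K - N0)/N0 = (3684 - 352)/352 = 3332/352 = 9.46591
r*t = 0.28 * 7 = 1.96; exp(-1.96) = 0.140858
9.46591 * 0.140858 = 1.33335
1 + 1.33335 = 2.33335
N = 3684 / 2.33335 = 1578.85 ≈ 1579

1579


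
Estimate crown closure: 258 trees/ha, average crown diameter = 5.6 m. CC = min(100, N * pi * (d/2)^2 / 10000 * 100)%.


(d/2)^2 = (5.6/2)^2 = 2.8^2 = 7.84
Crown area = 3.141593 * 7.84 = 24.6301 m^2
N * area / 10000 * 100 = 258 * 24.6301 / 10000 * 100 = 63.5457
CC = min(100, 63.5457) = 63.5457 ≈ 63.5%

63.5%


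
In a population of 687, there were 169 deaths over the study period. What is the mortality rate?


Mortality rate = 169 / 687 = 0.245997 ≈ 0.2460

0.2460


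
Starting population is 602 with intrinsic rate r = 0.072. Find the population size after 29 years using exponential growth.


r*t = 0.072 * 29 = 2.088
exp(2.088) = 8.06876
N = 602 * 8.06876 = 4857.39 ≈ 4857

4857


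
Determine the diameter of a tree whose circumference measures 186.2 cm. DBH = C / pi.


DBH = C / pi = 186.2 / 3.141593 = 59.2693 ≈ 59.27 cm

59.27 cm


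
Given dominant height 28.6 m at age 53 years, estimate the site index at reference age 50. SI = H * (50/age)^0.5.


50/53 = 0.943396
(0.943396)^0.5 = 0.971286
SI = 28.6 * 0.971286 = 27.7788 ≈ 27.8 m

27.8 m


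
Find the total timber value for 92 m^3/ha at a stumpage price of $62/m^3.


Value = 92 * 62 = $5704/ha

$5704/ha


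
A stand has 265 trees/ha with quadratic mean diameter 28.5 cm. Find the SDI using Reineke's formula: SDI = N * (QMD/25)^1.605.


QMD/25 = 28.5/25 = 1.14
(1.14)^1.605 = exp(1.605 * ln(1.14)) = exp(1.605 * 0.131028) = exp(0.210300) = 1.23405
SDI = 265 * 1.23405 = 327.023 ≈ 327

327


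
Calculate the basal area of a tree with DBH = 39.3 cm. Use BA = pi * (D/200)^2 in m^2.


D/200 = 39.3/200 = 0.1965 m
(D/200)^2 = 0.1965^2 = 0.03861225
BA = 3.141593 * 0.03861225 = 0.121304 ≈ 0.1213 m^2

0.1213 m^2


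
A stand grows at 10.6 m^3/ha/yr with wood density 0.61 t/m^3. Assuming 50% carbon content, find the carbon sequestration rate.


C = 10.6 * 0.61 * 0.5 = 3.233 ≈ 3.23 t C/ha/yr

3.23 t C/ha/yr


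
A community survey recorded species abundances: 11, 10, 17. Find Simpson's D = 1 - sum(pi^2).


Total N = 11 + 10 + 17 = 38
Per-species terms:
  p = 11/38 = 0.289474; p^2 = 0.289474^2 = 0.083795
  p = 10/38 = 0.263158; p^2 = 0.263158^2 = 0.069252
  p = 17/38 = 0.447368; p^2 = 0.447368^2 = 0.200138
sum(p^2) = 0.083795 + 0.069252 + 0.200138 = 0.353185
D = 1 - 0.353185 = 0.646815 ≈ 0.6468

0.6468


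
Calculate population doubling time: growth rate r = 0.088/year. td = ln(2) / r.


td = ln(2) / 0.088 = 0.693147 / 0.088 = 7.87667 ≈ 7.9 years

7.9 years


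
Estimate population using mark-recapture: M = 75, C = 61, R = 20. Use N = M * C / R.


N = M * C / R = 75 * 61 / 20 = 4575 / 20 = 228.75 ≈ 229

229 individuals


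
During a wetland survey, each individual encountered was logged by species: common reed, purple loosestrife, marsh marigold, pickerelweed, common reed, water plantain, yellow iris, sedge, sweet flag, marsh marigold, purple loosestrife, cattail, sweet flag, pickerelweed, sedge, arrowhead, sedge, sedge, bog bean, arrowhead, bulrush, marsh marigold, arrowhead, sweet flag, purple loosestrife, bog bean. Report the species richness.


Total individuals logged = 26
Distinct species (count of individuals): common reed (2), purple loosestrife (3), marsh marigold (3), pickerelweed (2), water plantain (1), yellow iris (1), sedge (4), sweet flag (3), cattail (1), arrowhead (3), bog bean (2), bulrush (1)
Species richness = number of distinct species = 12

12


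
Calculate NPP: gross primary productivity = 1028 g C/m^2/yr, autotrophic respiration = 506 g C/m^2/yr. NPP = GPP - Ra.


NPP = GPP - Ra = 1028 - 506 = 522 g C/m^2/yr

522 g C/m^2/yr


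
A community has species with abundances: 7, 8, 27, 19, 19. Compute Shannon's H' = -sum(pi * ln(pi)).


Total N = 7 + 8 + 27 + 19 + 19 = 80
Per-species terms:
  p = 7/80 = 0.087500; ln(p) = -2.436116; p*ln(p) = 0.087500 * (-2.436116) = -0.213160
  p = 8/80 = 0.100000; ln(p) = -2.302585; p*ln(p) = 0.100000 * (-2.302585) = -0.230259
  p = 27/80 = 0.337500; ln(p) = -1.086190; p*ln(p) = 0.337500 * (-1.086190) = -0.366589
  p = 19/80 = 0.237500; ln(p) = -1.437588; p*ln(p) = 0.237500 * (-1.437588) = -0.341427
  p = 19/80 = 0.237500; ln(p) = -1.437588; p*ln(p) = 0.237500 * (-1.437588) = -0.341427
sum(p*ln(p)) = (-0.213160) + (-0.230259) + (-0.366589) + (-0.341427) + (-0.341427) = -1.492862
H' = -(-1.492862) = 1.492862 ≈ 1.4929

1.4929


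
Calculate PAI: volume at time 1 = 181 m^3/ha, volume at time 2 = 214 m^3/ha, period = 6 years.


PAI = (V2 - V1) / period = (214 - 181) / 6 = 33 / 6 = 5.50 m^3/ha/yr

5.50 m^3/ha/yr


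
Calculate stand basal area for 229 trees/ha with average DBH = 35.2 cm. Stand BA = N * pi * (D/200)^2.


(D/200)^2 = (35.2/200)^2 = 0.176^2 = 0.030976
Individual BA = 3.141593 * 0.030976 = 0.0973140 m^2
Stand BA = 229 * 0.0973140 = 22.2849 ≈ 22.28 m^2/ha

22.28 m^2/ha


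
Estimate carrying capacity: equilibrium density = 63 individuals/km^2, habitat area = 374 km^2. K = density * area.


K = 63 * 374 = 23562 individuals

23562 individuals


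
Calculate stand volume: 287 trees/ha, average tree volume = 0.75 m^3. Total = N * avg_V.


V_stand = 287 * 0.75 = 215.25 ≈ 215.3 m^3/ha

215.3 m^3/ha


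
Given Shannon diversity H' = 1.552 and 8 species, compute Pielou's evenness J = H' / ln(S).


ln(8) = 2.07944
J = H' / ln(S) = 1.552 / 2.07944 = 0.746355 ≈ 0.7464

0.7464


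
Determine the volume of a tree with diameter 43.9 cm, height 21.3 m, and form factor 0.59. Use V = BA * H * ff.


(D/200)^2 = (43.9/200)^2 = 0.2195^2 = 0.04818025
BA = 3.141593 * 0.04818025 = 0.151363 m^2
V = 0.151363 * 21.3 * 0.59 = 1.90218 ≈ 1.902 m^3

1.902 m^3


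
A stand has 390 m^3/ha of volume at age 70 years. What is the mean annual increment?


MAI = 390 / 70 = 5.5714 ≈ 5.57 m^3/ha/yr

5.57 m^3/ha/yr


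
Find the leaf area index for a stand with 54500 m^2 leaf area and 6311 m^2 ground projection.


LAI = 54500 / 6311 = 8.6357 ≈ 8.64

8.64


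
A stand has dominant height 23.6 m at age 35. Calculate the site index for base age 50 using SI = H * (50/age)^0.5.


50/35 = 1.42857
(1.42857)^0.5 = 1.19523
SI = 23.6 * 1.19523 = 28.2074 ≈ 28.2 m

28.2 m


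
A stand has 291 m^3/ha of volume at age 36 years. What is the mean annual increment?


MAI = 291 / 36 = 8.0833 ≈ 8.08 m^3/ha/yr

8.08 m^3/ha/yr


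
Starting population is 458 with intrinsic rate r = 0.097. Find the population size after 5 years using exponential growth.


r*t = 0.097 * 5 = 0.485
exp(0.485) = 1.62418
N = 458 * 1.62418 = 743.874 ≈ 744

744


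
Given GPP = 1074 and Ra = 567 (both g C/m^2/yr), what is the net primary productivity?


NPP = GPP - Ra = 1074 - 567 = 507 g C/m^2/yr

507 g C/m^2/yr


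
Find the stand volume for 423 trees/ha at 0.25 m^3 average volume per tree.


V_stand = 423 * 0.25 = 105.75 ≈ 105.8 m^3/ha

105.8 m^3/ha


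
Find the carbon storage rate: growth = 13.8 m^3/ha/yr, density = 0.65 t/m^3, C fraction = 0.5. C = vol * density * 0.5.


C = 13.8 * 0.65 * 0.5 = 4.485 ≈ 4.49 t C/ha/yr

4.49 t C/ha/yr


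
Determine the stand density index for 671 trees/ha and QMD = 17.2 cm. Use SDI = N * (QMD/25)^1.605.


QMD/25 = 17.2/25 = 0.688
(0.688)^1.605 = exp(1.605 * ln(0.688)) = exp(1.605 * (-0.373966)) = exp(-0.600215) = 0.548694
SDI = 671 * 0.548694 = 368.174 ≈ 368

368


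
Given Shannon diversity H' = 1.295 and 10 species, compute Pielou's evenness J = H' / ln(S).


ln(10) = 2.30259
J = H' / ln(S) = 1.295 / 2.30259 = 0.562410 ≈ 0.5624

0.5624


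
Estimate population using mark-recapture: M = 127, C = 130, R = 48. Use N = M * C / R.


N = M * C / R = 127 * 130 / 48 = 16510 / 48 = 343.96 ≈ 344

344 individuals


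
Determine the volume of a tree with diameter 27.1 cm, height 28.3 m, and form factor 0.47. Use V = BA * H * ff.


(D/200)^2 = (27.1/200)^2 = 0.1355^2 = 0.01836025
BA = 3.141593 * 0.01836025 = 0.0576804 m^2
V = 0.0576804 * 28.3 * 0.47 = 0.767207 ≈ 0.767 m^3

0.767 m^3


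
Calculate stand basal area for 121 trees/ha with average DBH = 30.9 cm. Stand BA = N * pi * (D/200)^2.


(D/200)^2 = (30.9/200)^2 = 0.1545^2 = 0.02387025
Individual BA = 3.141593 * 0.02387025 = 0.0749906 m^2
Stand BA = 121 * 0.0749906 = 9.07386 ≈ 9.07 m^2/ha

9.07 m^2/ha


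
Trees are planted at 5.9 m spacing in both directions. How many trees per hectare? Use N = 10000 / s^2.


N = 10000 / 5.9^2 = 10000 / 34.81 = 287.274 ≈ 287 trees/ha

287 trees/ha


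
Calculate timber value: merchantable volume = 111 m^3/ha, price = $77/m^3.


Value = 111 * 77 = $8547/ha

$8547/ha


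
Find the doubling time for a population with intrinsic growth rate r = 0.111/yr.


td = ln(2) / 0.111 = 0.693147 / 0.111 = 6.24457 ≈ 6.2 years

6.2 years


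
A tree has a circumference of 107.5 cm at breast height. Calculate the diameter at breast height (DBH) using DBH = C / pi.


DBH = C / pi = 107.5 / 3.141593 = 34.2183 ≈ 34.22 cm

34.22 cm


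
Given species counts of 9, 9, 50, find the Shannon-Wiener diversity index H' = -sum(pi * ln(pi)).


Total N = 9 + 9 + 50 = 68
Per-species terms:
  p = 9/68 = 0.132353; ln(p) = -2.022283; p*ln(p) = 0.132353 * (-2.022283) = -0.267655
  p = 9/68 = 0.132353; ln(p) = -2.022283; p*ln(p) = 0.132353 * (-2.022283) = -0.267655
  p = 50/68 = 0.735294; ln(p) = -0.307485; p*ln(p) = 0.735294 * (-0.307485) = -0.226092
sum(p*ln(p)) = (-0.267655) + (-0.267655) + (-0.226092) = -0.761402
H' = -(-0.761402) = 0.761402 ≈ 0.7614

0.7614


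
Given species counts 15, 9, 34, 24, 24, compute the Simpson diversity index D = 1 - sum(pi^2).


Total N = 15 + 9 + 34 + 24 + 24 = 106
Per-species terms:
  p = 15/106 = 0.141509; p^2 = 0.141509^2 = 0.020025
  p = 9/106 = 0.084906; p^2 = 0.084906^2 = 0.007209
  p = 34/106 = 0.320755; p^2 = 0.320755^2 = 0.102884
  p = 24/106 = 0.226415; p^2 = 0.226415^2 = 0.051264
  p = 24/106 = 0.226415; p^2 = 0.226415^2 = 0.051264
sum(p^2) = 0.020025 + 0.007209 + 0.102884 + 0.051264 + 0.051264 = 0.232646
D = 1 - 0.232646 = 0.767354 ≈ 0.7674

0.7674


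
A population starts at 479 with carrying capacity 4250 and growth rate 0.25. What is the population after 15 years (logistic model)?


(K - N0)/N0 = (4250 - 479)/479 = 3771/479 = 7.87265
r*t = 0.25 * 15 = 3.75; exp(-3.75) = 0.0235177
7.87265 * 0.0235177 = 0.185147
1 + 0.185147 = 1.18515
N = 4250 / 1.18515 = 3586.04 ≈ 3586

3586


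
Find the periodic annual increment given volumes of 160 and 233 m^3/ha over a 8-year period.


PAI = (V2 - V1) / period = (233 - 160) / 8 = 73 / 8 = 9.1250 ≈ 9.13 m^3/ha/yr

9.13 m^3/ha/yr


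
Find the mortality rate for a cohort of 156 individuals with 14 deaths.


Mortality rate = 14 / 156 = 0.089744 ≈ 0.0897

0.0897


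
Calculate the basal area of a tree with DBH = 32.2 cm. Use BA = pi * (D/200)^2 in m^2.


D/200 = 32.2/200 = 0.161 m
(D/200)^2 = 0.161^2 = 0.025921
BA = 3.141593 * 0.025921 = 0.0814332 ≈ 0.0814 m^2

0.0814 m^2


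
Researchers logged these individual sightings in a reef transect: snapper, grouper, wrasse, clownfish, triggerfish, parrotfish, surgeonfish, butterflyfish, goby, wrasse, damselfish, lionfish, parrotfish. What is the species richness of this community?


Total individuals logged = 13
Distinct species (count of individuals): snapper (1), grouper (1), wrasse (2), clownfish (1), triggerfish (1), parrotfish (2), surgeonfish (1), butterflyfish (1), goby (1), damselfish (1), lionfish (1)
Species richness = number of distinct species = 11

11


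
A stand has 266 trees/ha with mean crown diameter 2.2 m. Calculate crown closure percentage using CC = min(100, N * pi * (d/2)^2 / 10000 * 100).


(d/2)^2 = (2.2/2)^2 = 1.1^2 = 1.21
Crown area = 3.141593 * 1.21 = 3.80133 m^2
N * area / 10000 * 100 = 266 * 3.80133 / 10000 * 100 = 10.1115
CC = min(100, 10.1115) = 10.1115 ≈ 10.1%

10.1%


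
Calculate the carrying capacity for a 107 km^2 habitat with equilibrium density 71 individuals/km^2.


K = 71 * 107 = 7597 individuals

7597 individuals


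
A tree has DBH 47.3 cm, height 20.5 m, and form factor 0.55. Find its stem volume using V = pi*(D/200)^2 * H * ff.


(D/200)^2 = (47.3/200)^2 = 0.2365^2 = 0.05593225
BA = 3.141593 * 0.05593225 = 0.175716 m^2
V = 0.175716 * 20.5 * 0.55 = 1.98120 ≈ 1.981 m^3

1.981 m^3


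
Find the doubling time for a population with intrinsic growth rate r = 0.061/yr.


td = ln(2) / 0.061 = 0.693147 / 0.061 = 11.3631 ≈ 11.4 years

11.4 years


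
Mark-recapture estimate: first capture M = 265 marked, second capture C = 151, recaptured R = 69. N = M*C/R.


N = M * C / R = 265 * 151 / 69 = 40015 / 69 = 579.93 ≈ 580

580 individuals


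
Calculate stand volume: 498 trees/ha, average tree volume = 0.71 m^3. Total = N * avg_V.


V_stand = 498 * 0.71 = 353.58 ≈ 353.6 m^3/ha

353.6 m^3/ha


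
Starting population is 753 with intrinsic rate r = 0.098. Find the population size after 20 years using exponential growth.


r*t = 0.098 * 20 = 1.96
exp(1.96) = 7.09933
N = 753 * 7.09933 = 5345.80 ≈ 5346

5346


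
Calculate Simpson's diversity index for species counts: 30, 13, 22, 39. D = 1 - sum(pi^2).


Total N = 30 + 13 + 22 + 39 = 104
Per-species terms:
  p = 30/104 = 0.288462; p^2 = 0.288462^2 = 0.083210
  p = 13/104 = 0.125000; p^2 = 0.125000^2 = 0.015625
  p = 22/104 = 0.211538; p^2 = 0.211538^2 = 0.044748
  p = 39/104 = 0.375000; p^2 = 0.375000^2 = 0.140625
sum(p^2) = 0.083210 + 0.015625 + 0.044748 + 0.140625 = 0.284208
D = 1 - 0.284208 = 0.715792 ≈ 0.7158

0.7158


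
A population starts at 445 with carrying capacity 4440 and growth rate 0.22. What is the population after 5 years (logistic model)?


(K - N0)/N0 = (4440 - 445)/445 = 3995/445 = 8.97753
r*t = 0.22 * 5 = 1.1; exp(-1.1) = 0.332871
8.97753 * 0.332871 = 2.98836
1 + 2.98836 = 3.98836
N = 4440 / 3.98836 = 1113.24 ≈ 1113

1113


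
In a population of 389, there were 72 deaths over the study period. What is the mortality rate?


Mortality rate = 72 / 389 = 0.185090 ≈ 0.1851

0.1851


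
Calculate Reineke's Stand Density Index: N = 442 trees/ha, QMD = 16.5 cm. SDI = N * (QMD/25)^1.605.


QMD/25 = 16.5/25 = 0.66
(0.66)^1.605 = exp(1.605 * ln(0.66)) = exp(1.605 * (-0.415515)) = exp(-0.666902) = 0.513296
SDI = 442 * 0.513296 = 226.877 ≈ 227

227


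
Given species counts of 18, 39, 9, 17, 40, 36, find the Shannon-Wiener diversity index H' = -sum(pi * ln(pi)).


Total N = 18 + 39 + 9 + 17 + 40 + 36 = 159
Per-species terms:
  p = 18/159 = 0.113208; ln(p) = -2.178528; p*ln(p) = 0.113208 * (-2.178528) = -0.246627
  p = 39/159 = 0.245283; ln(p) = -1.405343; p*ln(p) = 0.245283 * (-1.405343) = -0.344707
  p = 9/159 = 0.056604; ln(p) = -2.871676; p*ln(p) = 0.056604 * (-2.871676) = -0.162548
  p = 17/159 = 0.106918; ln(p) = -2.235693; p*ln(p) = 0.106918 * (-2.235693) = -0.239036
  p = 40/159 = 0.251572; ln(p) = -1.380026; p*ln(p) = 0.251572 * (-1.380026) = -0.347176
  p = 36/159 = 0.226415; ln(p) = -1.485386; p*ln(p) = 0.226415 * (-1.485386) = -0.336314
sum(p*ln(p)) = (-0.246627) + (-0.344707) + (-0.162548) + (-0.239036) + (-0.347176) + (-0.336314) = -1.676408
H' = -(-1.676408) = 1.676408 ≈ 1.6764

1.6764


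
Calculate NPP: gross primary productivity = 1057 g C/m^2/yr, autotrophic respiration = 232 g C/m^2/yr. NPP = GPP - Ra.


NPP = GPP - Ra = 1057 - 232 = 825 g C/m^2/yr

825 g C/m^2/yr


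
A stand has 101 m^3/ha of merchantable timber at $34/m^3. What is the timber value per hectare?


Value = 101 * 34 = $3434/ha

$3434/ha


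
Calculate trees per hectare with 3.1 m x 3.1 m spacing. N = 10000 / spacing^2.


N = 10000 / 3.1^2 = 10000 / 9.61 = 1040.58 ≈ 1041 trees/ha

1041 trees/ha


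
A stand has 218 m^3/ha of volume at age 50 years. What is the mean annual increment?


MAI = 218 / 50 = 4.36 m^3/ha/yr

4.36 m^3/ha/yr


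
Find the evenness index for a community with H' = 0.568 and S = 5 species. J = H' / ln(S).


ln(5) = 1.60944
J = H' / ln(S) = 0.568 / 1.60944 = 0.352918 ≈ 0.3529

0.3529


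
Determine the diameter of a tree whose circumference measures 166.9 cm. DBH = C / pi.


DBH = C / pi = 166.9 / 3.141593 = 53.1259 ≈ 53.13 cm

53.13 cm


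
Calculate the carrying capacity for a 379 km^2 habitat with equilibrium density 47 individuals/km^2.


K = 47 * 379 = 17813 individuals

17813 individuals


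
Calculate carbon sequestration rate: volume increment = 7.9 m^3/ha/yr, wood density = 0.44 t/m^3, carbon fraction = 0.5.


C = 7.9 * 0.44 * 0.5 = 1.738 ≈ 1.74 t C/ha/yr

1.74 t C/ha/yr


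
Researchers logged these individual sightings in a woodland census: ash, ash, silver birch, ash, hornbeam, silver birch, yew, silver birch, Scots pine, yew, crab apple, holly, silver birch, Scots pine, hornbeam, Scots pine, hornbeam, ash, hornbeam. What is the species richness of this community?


Total individuals logged = 19
Distinct species (count of individuals): ash (4), silver birch (4), hornbeam (4), yew (2), Scots pine (3), crab apple (1), holly (1)
Species richness = number of distinct species = 7

7


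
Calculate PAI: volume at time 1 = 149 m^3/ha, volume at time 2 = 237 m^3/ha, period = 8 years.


PAI = (V2 - V1) / period = (237 - 149) / 8 = 88 / 8 = 11.00 m^3/ha/yr

11.00 m^3/ha/yr


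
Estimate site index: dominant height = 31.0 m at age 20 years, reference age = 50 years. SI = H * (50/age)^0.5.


50/20 = 2.50000
(2.50000)^0.5 = 1.58114
SI = 31.0 * 1.58114 = 49.0153 ≈ 49.0 m

49.0 m


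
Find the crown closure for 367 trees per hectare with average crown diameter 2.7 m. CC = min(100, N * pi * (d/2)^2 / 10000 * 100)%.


(d/2)^2 = (2.7/2)^2 = 1.35^2 = 1.8225
Crown area = 3.141593 * 1.8225 = 5.72555 m^2
N * area / 10000 * 100 = 367 * 5.72555 / 10000 * 100 = 21.0128
CC = min(100, 21.0128) = 21.0128 ≈ 21.0%

21.0%


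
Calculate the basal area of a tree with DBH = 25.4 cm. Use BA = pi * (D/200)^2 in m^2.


D/200 = 25.4/200 = 0.127 m
(D/200)^2 = 0.127^2 = 0.016129
BA = 3.141593 * 0.016129 = 0.0506708 ≈ 0.0507 m^2

0.0507 m^2


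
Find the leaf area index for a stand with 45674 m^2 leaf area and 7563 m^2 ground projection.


LAI = 45674 / 7563 = 6.0391 ≈ 6.04

6.04


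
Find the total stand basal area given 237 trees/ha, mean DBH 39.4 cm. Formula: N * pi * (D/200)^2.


(D/200)^2 = (39.4/200)^2 = 0.197^2 = 0.038809
Individual BA = 3.141593 * 0.038809 = 0.121922 m^2
Stand BA = 237 * 0.121922 = 28.8955 ≈ 28.90 m^2/ha

28.90 m^2/ha


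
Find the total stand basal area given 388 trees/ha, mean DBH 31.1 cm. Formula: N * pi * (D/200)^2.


(D/200)^2 = (31.1/200)^2 = 0.1555^2 = 0.02418025
Individual BA = 3.141593 * 0.02418025 = 0.0759645 m^2
Stand BA = 388 * 0.0759645 = 29.4742 ≈ 29.47 m^2/ha

29.47 m^2/ha


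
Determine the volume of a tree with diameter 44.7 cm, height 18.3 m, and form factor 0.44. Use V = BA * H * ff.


(D/200)^2 = (44.7/200)^2 = 0.2235^2 = 0.04995225
BA = 3.141593 * 0.04995225 = 0.156930 m^2
V = 0.156930 * 18.3 * 0.44 = 1.26360 ≈ 1.264 m^3

1.264 m^3


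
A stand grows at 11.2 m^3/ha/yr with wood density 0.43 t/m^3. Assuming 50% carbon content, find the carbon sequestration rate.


C = 11.2 * 0.43 * 0.5 = 2.408 ≈ 2.41 t C/ha/yr

2.41 t C/ha/yr


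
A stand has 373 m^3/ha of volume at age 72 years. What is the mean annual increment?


MAI = 373 / 72 = 5.1806 ≈ 5.18 m^3/ha/yr

5.18 m^3/ha/yr


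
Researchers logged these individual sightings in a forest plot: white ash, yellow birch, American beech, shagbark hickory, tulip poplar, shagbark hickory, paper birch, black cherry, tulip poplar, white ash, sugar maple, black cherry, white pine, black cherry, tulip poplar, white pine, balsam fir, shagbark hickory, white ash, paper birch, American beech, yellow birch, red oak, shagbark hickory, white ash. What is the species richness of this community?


Total individuals logged = 25
Distinct species (count of individuals): white ash (4), yellow birch (2), American beech (2), shagbark hickory (4), tulip poplar (3), paper birch (2), black cherry (3), sugar maple (1), white pine (2), balsam fir (1), red oak (1)
Species richness = number of distinct species = 11

11


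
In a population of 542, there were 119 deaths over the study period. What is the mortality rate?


Mortality rate = 119 / 542 = 0.219557 ≈ 0.2196

0.2196


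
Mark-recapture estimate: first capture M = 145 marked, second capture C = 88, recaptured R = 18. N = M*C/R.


N = M * C / R = 145 * 88 / 18 = 12760 / 18 = 708.89 ≈ 709

709 individuals


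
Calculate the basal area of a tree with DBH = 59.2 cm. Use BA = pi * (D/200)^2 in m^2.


D/200 = 59.2/200 = 0.296 m
(D/200)^2 = 0.296^2 = 0.087616
BA = 3.141593 * 0.087616 = 0.275254 ≈ 0.2753 m^2

0.2753 m^2


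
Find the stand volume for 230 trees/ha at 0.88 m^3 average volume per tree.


V_stand = 230 * 0.88 = 202.4 m^3/ha

202.4 m^3/ha


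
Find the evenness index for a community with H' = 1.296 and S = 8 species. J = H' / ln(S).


ln(8) = 2.07944
J = H' / ln(S) = 1.296 / 2.07944 = 0.623245 ≈ 0.6232

0.6232


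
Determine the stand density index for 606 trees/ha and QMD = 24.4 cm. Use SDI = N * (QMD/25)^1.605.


QMD/25 = 24.4/25 = 0.976
(0.976)^1.605 = exp(1.605 * ln(0.976)) = exp(1.605 * (-0.0242927)) = exp(-0.0389898) = 0.961761
SDI = 606 * 0.961761 = 582.827 ≈ 583

583


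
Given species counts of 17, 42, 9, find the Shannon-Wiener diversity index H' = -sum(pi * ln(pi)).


Total N = 17 + 42 + 9 = 68
Per-species terms:
  p = 17/68 = 0.250000; ln(p) = -1.386294; p*ln(p) = 0.250000 * (-1.386294) = -0.346574
  p = 42/68 = 0.617647; ln(p) = -0.481838; p*ln(p) = 0.617647 * (-0.481838) = -0.297606
  p = 9/68 = 0.132353; ln(p) = -2.022283; p*ln(p) = 0.132353 * (-2.022283) = -0.267655
sum(p*ln(p)) = (-0.346574) + (-0.297606) + (-0.267655) = -0.911835
H' = -(-0.911835) = 0.911835 ≈ 0.9118

0.9118


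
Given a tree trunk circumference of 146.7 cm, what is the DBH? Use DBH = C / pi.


DBH = C / pi = 146.7 / 3.141593 = 46.6961 ≈ 46.70 cm

46.70 cm


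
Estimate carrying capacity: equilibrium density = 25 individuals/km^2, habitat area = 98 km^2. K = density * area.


K = 25 * 98 = 2450 individuals

2450 individuals


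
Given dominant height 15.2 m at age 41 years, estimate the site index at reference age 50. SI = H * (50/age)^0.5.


50/41 = 1.21951
(1.21951)^0.5 = 1.10431
SI = 15.2 * 1.10431 = 16.7855 ≈ 16.8 m

16.8 m


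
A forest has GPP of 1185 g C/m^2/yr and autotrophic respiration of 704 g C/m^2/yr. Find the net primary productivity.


NPP = GPP - Ra = 1185 - 704 = 481 g C/m^2/yr

481 g C/m^2/yr


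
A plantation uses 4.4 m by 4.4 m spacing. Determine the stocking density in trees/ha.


N = 10000 / 4.4^2 = 10000 / 19.36 = 516.529 ≈ 517 trees/ha

517 trees/ha


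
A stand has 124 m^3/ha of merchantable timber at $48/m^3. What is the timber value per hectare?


Value = 124 * 48 = $5952/ha

$5952/ha


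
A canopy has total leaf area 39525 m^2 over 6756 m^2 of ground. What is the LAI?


LAI = 39525 / 6756 = 5.8504 ≈ 5.85

5.85


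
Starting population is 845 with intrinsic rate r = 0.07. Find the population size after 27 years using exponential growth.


r*t = 0.07 * 27 = 1.89
exp(1.89) = 6.61937
N = 845 * 6.61937 = 5593.37 ≈ 5593

5593


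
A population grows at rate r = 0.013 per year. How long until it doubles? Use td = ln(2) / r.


td = ln(2) / 0.013 = 0.693147 / 0.013 = 53.3190 ≈ 53.3 years

53.3 years


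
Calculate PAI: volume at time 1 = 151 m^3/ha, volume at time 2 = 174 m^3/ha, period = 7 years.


PAI = (V2 - V1) / period = (174 - 151) / 7 = 23 / 7 = 3.2857 ≈ 3.29 m^3/ha/yr

3.29 m^3/ha/yr
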